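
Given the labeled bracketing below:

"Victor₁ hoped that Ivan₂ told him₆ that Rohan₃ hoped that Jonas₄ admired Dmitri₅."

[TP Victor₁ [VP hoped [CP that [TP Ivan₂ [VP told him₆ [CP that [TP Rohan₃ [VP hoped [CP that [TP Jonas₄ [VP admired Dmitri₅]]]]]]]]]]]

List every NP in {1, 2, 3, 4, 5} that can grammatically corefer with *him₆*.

*him* is a pronoun, so Principle B applies: it must be free in its binding domain.
Binding domain of *him₆*: the embedded TP, whose subject is Ivan₂.
*Victor₁* c-commands the pronoun but from outside its binding domain, and is not c-commanded by it → coindexation permitted.
*Ivan₂* c-commands the pronoun within its binding domain → coindexation would violate Principle B.
*Rohan₃*: the pronoun c-commands this R-expression → coindexation would violate Principle C on *Rohan₃*.
*Jonas₄*: the pronoun c-commands this R-expression → coindexation would violate Principle C on *Jonas₄*.
*Dmitri₅*: the pronoun c-commands this R-expression → coindexation would violate Principle C on *Dmitri₅*.

{1}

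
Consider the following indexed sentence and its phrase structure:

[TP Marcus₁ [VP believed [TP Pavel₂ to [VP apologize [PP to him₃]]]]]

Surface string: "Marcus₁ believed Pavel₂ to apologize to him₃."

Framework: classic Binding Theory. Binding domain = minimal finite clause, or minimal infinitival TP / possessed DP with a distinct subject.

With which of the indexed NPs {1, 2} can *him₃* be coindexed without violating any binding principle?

{1}

*him* is a pronoun, so Principle B applies: it must be free in its binding domain.
Binding domain of *him₃*: the embedded TP, whose subject is Pavel₂.
*Marcus₁* c-commands the pronoun but from outside its binding domain, and is not c-commanded by it → coindexation permitted.
*Pavel₂* c-commands the pronoun within its binding domain → coindexation would violate Principle B.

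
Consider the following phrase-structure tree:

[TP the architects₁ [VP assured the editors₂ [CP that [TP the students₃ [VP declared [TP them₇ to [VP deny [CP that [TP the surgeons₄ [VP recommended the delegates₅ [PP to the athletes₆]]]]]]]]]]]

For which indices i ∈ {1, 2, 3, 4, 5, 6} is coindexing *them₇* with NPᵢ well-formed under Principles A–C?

*them* is a pronoun, so Principle B applies: it must be free in its binding domain.
Binding domain of *them₇*: the embedded TP, whose subject is the students₃.
*the architects₁* c-commands the pronoun but from outside its binding domain, and is not c-commanded by it → coindexation permitted.
*the editors₂* c-commands the pronoun but from outside its binding domain, and is not c-commanded by it → coindexation permitted.
*the students₃* c-commands the pronoun within its binding domain → coindexation would violate Principle B.
*the surgeons₄*: the pronoun c-commands this R-expression → coindexation would violate Principle C on *the surgeons₄*.
*the delegates₅*: the pronoun c-commands this R-expression → coindexation would violate Principle C on *the delegates₅*.
*the athletes₆*: the pronoun c-commands this R-expression → coindexation would violate Principle C on *the athletes₆*.

{1, 2}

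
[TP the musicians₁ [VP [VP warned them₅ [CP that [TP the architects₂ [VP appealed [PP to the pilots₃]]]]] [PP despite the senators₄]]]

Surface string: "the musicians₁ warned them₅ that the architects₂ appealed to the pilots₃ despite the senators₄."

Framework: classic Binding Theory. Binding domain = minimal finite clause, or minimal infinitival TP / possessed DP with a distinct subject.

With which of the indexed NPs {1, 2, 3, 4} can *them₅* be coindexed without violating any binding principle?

*them* is a pronoun, so Principle B applies: it must be free in its binding domain.
Binding domain of *them₅*: the matrix TP, whose subject is the musicians₁.
*the musicians₁* c-commands the pronoun within its binding domain → coindexation would violate Principle B.
*the architects₂*: the pronoun c-commands this R-expression → coindexation would violate Principle C on *the architects₂*.
*the pilots₃*: the pronoun c-commands this R-expression → coindexation would violate Principle C on *the pilots₃*.
*the senators₄* and the pronoun do not c-command one another → neither Principle B nor Principle C is at stake; coindexation permitted.

{4}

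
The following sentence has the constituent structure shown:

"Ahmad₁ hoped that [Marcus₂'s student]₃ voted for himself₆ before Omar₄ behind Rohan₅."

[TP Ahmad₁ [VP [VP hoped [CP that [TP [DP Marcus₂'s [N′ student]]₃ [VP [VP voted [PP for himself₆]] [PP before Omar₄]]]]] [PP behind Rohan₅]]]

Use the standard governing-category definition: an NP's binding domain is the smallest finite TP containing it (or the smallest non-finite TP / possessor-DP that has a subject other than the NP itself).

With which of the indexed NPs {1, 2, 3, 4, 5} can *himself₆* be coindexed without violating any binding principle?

{3}

*himself* is an anaphor, so Principle A applies: it must be bound in its binding domain.
Binding domain of *himself₆*: the embedded TP, whose subject is [Marcus₂'s student]₃.
*Ahmad₁* c-commands the anaphor but is outside its binding domain → cannot satisfy Principle A.
*Marcus₂* does not c-command the anaphor → cannot bind it.
*[Marcus₂'s student]₃* c-commands the anaphor within its binding domain → licit binder.
*Omar₄* does not c-command the anaphor → cannot bind it.
*Rohan₅* does not c-command the anaphor → cannot bind it.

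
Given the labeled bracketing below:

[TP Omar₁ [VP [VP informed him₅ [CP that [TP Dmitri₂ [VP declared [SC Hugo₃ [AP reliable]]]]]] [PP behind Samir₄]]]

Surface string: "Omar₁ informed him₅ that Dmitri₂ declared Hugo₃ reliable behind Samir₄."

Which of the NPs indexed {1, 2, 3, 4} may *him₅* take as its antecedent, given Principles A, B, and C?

{4}

*him* is a pronoun, so Principle B applies: it must be free in its binding domain.
Binding domain of *him₅*: the matrix TP, whose subject is Omar₁.
*Omar₁* c-commands the pronoun within its binding domain → coindexation would violate Principle B.
*Dmitri₂*: the pronoun c-commands this R-expression → coindexation would violate Principle C on *Dmitri₂*.
*Hugo₃*: the pronoun c-commands this R-expression → coindexation would violate Principle C on *Hugo₃*.
*Samir₄* and the pronoun do not c-command one another → neither Principle B nor Principle C is at stake; coindexation permitted.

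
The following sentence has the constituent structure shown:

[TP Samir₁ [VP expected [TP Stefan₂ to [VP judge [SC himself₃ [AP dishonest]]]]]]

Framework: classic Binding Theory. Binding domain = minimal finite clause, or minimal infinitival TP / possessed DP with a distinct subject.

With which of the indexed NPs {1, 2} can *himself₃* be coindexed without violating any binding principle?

{2}

*himself* is an anaphor, so Principle A applies: it must be bound in its binding domain.
Binding domain of *himself₃*: the embedded TP, whose subject is Stefan₂.
*Samir₁* c-commands the anaphor but is outside its binding domain → cannot satisfy Principle A.
*Stefan₂* c-commands the anaphor within its binding domain → licit binder.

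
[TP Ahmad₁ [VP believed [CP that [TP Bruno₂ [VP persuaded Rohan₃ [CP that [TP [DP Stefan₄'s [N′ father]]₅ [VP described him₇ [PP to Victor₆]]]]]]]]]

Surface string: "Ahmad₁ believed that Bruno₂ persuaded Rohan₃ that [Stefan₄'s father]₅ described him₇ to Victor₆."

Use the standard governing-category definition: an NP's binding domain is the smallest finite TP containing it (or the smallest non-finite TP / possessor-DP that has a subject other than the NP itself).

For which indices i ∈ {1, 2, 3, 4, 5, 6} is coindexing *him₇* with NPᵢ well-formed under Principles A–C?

{1, 2, 3, 4}

*him* is a pronoun, so Principle B applies: it must be free in its binding domain.
Binding domain of *him₇*: the embedded TP, whose subject is [Stefan₄'s father]₅.
*Ahmad₁* c-commands the pronoun but from outside its binding domain, and is not c-commanded by it → coindexation permitted.
*Bruno₂* c-commands the pronoun but from outside its binding domain, and is not c-commanded by it → coindexation permitted.
*Rohan₃* c-commands the pronoun but from outside its binding domain, and is not c-commanded by it → coindexation permitted.
*Stefan₄* and the pronoun do not c-command one another → neither Principle B nor Principle C is at stake; coindexation permitted.
*[Stefan₄'s father]₅* c-commands the pronoun within its binding domain → coindexation would violate Principle B.
*Victor₆*: the pronoun c-commands this R-expression → coindexation would violate Principle C on *Victor₆*.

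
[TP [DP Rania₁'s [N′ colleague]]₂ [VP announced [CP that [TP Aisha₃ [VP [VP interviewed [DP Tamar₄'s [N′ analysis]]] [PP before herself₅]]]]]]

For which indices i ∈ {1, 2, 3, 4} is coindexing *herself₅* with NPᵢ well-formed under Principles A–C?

*herself* is an anaphor, so Principle A applies: it must be bound in its binding domain.
Binding domain of *herself₅*: the embedded TP, whose subject is Aisha₃.
*Rania₁* does not c-command the anaphor → cannot bind it.
*[Rania₁'s colleague]₂* c-commands the anaphor but is outside its binding domain → cannot satisfy Principle A.
*Aisha₃* c-commands the anaphor within its binding domain → licit binder.
*Tamar₄* does not c-command the anaphor → cannot bind it.

{3}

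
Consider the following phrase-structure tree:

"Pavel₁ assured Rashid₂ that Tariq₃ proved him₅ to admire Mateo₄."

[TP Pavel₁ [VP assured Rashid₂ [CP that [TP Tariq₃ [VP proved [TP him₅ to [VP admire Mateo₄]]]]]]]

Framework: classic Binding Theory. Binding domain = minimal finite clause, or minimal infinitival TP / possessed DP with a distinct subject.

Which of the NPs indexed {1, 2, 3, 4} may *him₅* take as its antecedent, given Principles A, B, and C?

{1, 2}

*him* is a pronoun, so Principle B applies: it must be free in its binding domain.
Binding domain of *him₅*: the embedded TP, whose subject is Tariq₃.
*Pavel₁* c-commands the pronoun but from outside its binding domain, and is not c-commanded by it → coindexation permitted.
*Rashid₂* c-commands the pronoun but from outside its binding domain, and is not c-commanded by it → coindexation permitted.
*Tariq₃* c-commands the pronoun within its binding domain → coindexation would violate Principle B.
*Mateo₄*: the pronoun c-commands this R-expression → coindexation would violate Principle C on *Mateo₄*.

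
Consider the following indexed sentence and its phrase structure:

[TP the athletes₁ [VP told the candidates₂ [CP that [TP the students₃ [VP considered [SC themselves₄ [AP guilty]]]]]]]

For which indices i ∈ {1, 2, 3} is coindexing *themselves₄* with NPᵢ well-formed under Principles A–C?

{3}

*themselves* is an anaphor, so Principle A applies: it must be bound in its binding domain.
Binding domain of *themselves₄*: the embedded TP, whose subject is the students₃.
*the athletes₁* c-commands the anaphor but is outside its binding domain → cannot satisfy Principle A.
*the candidates₂* c-commands the anaphor but is outside its binding domain → cannot satisfy Principle A.
*the students₃* c-commands the anaphor within its binding domain → licit binder.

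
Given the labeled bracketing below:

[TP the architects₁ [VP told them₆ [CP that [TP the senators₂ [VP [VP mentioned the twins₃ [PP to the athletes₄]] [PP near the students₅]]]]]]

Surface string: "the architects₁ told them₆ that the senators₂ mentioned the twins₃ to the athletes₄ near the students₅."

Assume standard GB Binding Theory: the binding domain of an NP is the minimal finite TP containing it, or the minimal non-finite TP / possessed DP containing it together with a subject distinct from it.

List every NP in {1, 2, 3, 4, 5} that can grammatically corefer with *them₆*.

*them* is a pronoun, so Principle B applies: it must be free in its binding domain.
Binding domain of *them₆*: the matrix TP, whose subject is the architects₁.
*the architects₁* c-commands the pronoun within its binding domain → coindexation would violate Principle B.
*the senators₂*: the pronoun c-commands this R-expression → coindexation would violate Principle C on *the senators₂*.
*the twins₃*: the pronoun c-commands this R-expression → coindexation would violate Principle C on *the twins₃*.
*the athletes₄*: the pronoun c-commands this R-expression → coindexation would violate Principle C on *the athletes₄*.
*the students₅*: the pronoun c-commands this R-expression → coindexation would violate Principle C on *the students₅*.

none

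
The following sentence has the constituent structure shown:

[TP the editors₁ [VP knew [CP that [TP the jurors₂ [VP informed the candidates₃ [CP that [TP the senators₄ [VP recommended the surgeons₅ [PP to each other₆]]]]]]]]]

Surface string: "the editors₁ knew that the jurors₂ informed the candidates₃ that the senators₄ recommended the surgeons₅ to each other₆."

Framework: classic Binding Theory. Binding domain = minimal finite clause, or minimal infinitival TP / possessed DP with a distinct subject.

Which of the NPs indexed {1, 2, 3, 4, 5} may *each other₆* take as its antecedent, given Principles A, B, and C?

*each other* is an anaphor, so Principle A applies: it must be bound in its binding domain.
Binding domain of *each other₆*: the embedded TP, whose subject is the senators₄.
*the editors₁* c-commands the anaphor but is outside its binding domain → cannot satisfy Principle A.
*the jurors₂* c-commands the anaphor but is outside its binding domain → cannot satisfy Principle A.
*the candidates₃* c-commands the anaphor but is outside its binding domain → cannot satisfy Principle A.
*the senators₄* c-commands the anaphor within its binding domain → licit binder.
*the surgeons₅* c-commands the anaphor within its binding domain → licit binder.

{4, 5}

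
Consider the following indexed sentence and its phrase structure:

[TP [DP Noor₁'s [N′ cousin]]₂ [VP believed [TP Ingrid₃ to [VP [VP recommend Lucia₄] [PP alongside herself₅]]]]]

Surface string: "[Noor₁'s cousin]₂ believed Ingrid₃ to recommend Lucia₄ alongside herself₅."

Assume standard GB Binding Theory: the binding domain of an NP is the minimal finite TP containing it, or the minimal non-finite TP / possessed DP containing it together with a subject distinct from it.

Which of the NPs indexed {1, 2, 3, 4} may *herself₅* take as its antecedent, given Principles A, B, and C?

{3}

*herself* is an anaphor, so Principle A applies: it must be bound in its binding domain.
Binding domain of *herself₅*: the embedded TP, whose subject is Ingrid₃.
*Noor₁* does not c-command the anaphor → cannot bind it.
*[Noor₁'s cousin]₂* c-commands the anaphor but is outside its binding domain → cannot satisfy Principle A.
*Ingrid₃* c-commands the anaphor within its binding domain → licit binder.
*Lucia₄* does not c-command the anaphor → cannot bind it.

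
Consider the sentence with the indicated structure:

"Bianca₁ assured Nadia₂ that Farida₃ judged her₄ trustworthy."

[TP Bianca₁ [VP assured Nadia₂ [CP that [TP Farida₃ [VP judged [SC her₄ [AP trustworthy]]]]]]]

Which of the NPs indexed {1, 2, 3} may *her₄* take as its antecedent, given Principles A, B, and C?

{1, 2}

*her* is a pronoun, so Principle B applies: it must be free in its binding domain.
Binding domain of *her₄*: the embedded TP, whose subject is Farida₃.
*Bianca₁* c-commands the pronoun but from outside its binding domain, and is not c-commanded by it → coindexation permitted.
*Nadia₂* c-commands the pronoun but from outside its binding domain, and is not c-commanded by it → coindexation permitted.
*Farida₃* c-commands the pronoun within its binding domain → coindexation would violate Principle B.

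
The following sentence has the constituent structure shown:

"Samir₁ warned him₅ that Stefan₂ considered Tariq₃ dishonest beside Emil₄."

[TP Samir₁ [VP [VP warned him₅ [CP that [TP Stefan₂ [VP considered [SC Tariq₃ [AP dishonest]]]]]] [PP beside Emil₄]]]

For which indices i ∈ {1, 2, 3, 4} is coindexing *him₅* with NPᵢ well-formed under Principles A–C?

*him* is a pronoun, so Principle B applies: it must be free in its binding domain.
Binding domain of *him₅*: the matrix TP, whose subject is Samir₁.
*Samir₁* c-commands the pronoun within its binding domain → coindexation would violate Principle B.
*Stefan₂*: the pronoun c-commands this R-expression → coindexation would violate Principle C on *Stefan₂*.
*Tariq₃*: the pronoun c-commands this R-expression → coindexation would violate Principle C on *Tariq₃*.
*Emil₄* and the pronoun do not c-command one another → neither Principle B nor Principle C is at stake; coindexation permitted.

{4}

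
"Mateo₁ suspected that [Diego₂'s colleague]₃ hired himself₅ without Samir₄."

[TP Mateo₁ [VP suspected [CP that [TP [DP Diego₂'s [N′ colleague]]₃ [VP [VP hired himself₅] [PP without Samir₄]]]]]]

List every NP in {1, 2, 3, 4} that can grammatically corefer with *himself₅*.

*himself* is an anaphor, so Principle A applies: it must be bound in its binding domain.
Binding domain of *himself₅*: the embedded TP, whose subject is [Diego₂'s colleague]₃.
*Mateo₁* c-commands the anaphor but is outside its binding domain → cannot satisfy Principle A.
*Diego₂* does not c-command the anaphor → cannot bind it.
*[Diego₂'s colleague]₃* c-commands the anaphor within its binding domain → licit binder.
*Samir₄* does not c-command the anaphor → cannot bind it.

{3}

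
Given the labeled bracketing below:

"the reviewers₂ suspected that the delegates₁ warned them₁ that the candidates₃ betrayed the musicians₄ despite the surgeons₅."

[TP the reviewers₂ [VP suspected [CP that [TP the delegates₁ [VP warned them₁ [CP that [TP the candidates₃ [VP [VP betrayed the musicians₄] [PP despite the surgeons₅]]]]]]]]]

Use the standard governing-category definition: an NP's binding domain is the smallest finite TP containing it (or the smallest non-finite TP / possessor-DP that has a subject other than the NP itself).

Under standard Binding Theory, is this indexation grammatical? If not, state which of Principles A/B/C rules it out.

Principle B

The two coindexed NPs are *the delegates₁* and *them₁*.
*them₁* is a pronoun. Its binding domain is the embedded TP, whose subject is the delegates₁.
*the delegates₁* c-commands it within that domain and carries the same index.
The pronoun is locally bound → Principle B violation.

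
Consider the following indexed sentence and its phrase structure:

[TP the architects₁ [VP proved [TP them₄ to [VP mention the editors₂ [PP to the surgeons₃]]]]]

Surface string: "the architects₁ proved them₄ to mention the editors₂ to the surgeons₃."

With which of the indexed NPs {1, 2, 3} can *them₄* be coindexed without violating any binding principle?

none

*them* is a pronoun, so Principle B applies: it must be free in its binding domain.
Binding domain of *them₄*: the matrix TP, whose subject is the architects₁.
*the architects₁* c-commands the pronoun within its binding domain → coindexation would violate Principle B.
*the editors₂*: the pronoun c-commands this R-expression → coindexation would violate Principle C on *the editors₂*.
*the surgeons₃*: the pronoun c-commands this R-expression → coindexation would violate Principle C on *the surgeons₃*.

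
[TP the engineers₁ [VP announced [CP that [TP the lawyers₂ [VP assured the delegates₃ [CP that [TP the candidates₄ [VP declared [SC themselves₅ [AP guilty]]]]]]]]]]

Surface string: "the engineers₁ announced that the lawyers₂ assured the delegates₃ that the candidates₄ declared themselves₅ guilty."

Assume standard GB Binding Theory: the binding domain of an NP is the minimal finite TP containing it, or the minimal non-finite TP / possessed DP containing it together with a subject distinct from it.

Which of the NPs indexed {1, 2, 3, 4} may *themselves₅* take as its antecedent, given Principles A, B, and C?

*themselves* is an anaphor, so Principle A applies: it must be bound in its binding domain.
Binding domain of *themselves₅*: the embedded TP, whose subject is the candidates₄.
*the engineers₁* c-commands the anaphor but is outside its binding domain → cannot satisfy Principle A.
*the lawyers₂* c-commands the anaphor but is outside its binding domain → cannot satisfy Principle A.
*the delegates₃* c-commands the anaphor but is outside its binding domain → cannot satisfy Principle A.
*the candidates₄* c-commands the anaphor within its binding domain → licit binder.

{4}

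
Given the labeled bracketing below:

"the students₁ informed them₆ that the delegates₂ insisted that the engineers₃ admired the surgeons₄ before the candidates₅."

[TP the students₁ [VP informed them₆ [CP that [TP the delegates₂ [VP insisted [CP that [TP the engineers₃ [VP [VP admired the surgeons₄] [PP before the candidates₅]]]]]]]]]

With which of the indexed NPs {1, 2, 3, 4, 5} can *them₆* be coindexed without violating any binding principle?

none

*them* is a pronoun, so Principle B applies: it must be free in its binding domain.
Binding domain of *them₆*: the matrix TP, whose subject is the students₁.
*the students₁* c-commands the pronoun within its binding domain → coindexation would violate Principle B.
*the delegates₂*: the pronoun c-commands this R-expression → coindexation would violate Principle C on *the delegates₂*.
*the engineers₃*: the pronoun c-commands this R-expression → coindexation would violate Principle C on *the engineers₃*.
*the surgeons₄*: the pronoun c-commands this R-expression → coindexation would violate Principle C on *the surgeons₄*.
*the candidates₅*: the pronoun c-commands this R-expression → coindexation would violate Principle C on *the candidates₅*.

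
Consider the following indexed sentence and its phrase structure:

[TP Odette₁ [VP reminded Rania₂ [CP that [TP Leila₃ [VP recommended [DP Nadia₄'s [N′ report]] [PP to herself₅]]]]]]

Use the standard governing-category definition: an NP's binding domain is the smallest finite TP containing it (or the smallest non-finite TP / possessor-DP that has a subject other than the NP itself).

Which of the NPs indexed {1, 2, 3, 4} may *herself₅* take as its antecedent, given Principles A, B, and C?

{3}

*herself* is an anaphor, so Principle A applies: it must be bound in its binding domain.
Binding domain of *herself₅*: the embedded TP, whose subject is Leila₃.
*Odette₁* c-commands the anaphor but is outside its binding domain → cannot satisfy Principle A.
*Rania₂* c-commands the anaphor but is outside its binding domain → cannot satisfy Principle A.
*Leila₃* c-commands the anaphor within its binding domain → licit binder.
*Nadia₄* does not c-command the anaphor → cannot bind it.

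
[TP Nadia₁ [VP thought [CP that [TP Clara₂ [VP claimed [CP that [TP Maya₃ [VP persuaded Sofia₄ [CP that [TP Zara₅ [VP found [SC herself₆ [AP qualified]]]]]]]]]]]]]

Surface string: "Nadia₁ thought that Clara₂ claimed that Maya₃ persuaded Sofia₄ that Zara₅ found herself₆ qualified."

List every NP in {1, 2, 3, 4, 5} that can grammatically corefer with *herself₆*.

*herself* is an anaphor, so Principle A applies: it must be bound in its binding domain.
Binding domain of *herself₆*: the embedded TP, whose subject is Zara₅.
*Nadia₁* c-commands the anaphor but is outside its binding domain → cannot satisfy Principle A.
*Clara₂* c-commands the anaphor but is outside its binding domain → cannot satisfy Principle A.
*Maya₃* c-commands the anaphor but is outside its binding domain → cannot satisfy Principle A.
*Sofia₄* c-commands the anaphor but is outside its binding domain → cannot satisfy Principle A.
*Zara₅* c-commands the anaphor within its binding domain → licit binder.

{5}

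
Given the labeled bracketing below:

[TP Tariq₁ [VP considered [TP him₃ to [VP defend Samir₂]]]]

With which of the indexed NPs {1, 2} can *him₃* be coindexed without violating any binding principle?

*him* is a pronoun, so Principle B applies: it must be free in its binding domain.
Binding domain of *him₃*: the matrix TP, whose subject is Tariq₁.
*Tariq₁* c-commands the pronoun within its binding domain → coindexation would violate Principle B.
*Samir₂*: the pronoun c-commands this R-expression → coindexation would violate Principle C on *Samir₂*.

none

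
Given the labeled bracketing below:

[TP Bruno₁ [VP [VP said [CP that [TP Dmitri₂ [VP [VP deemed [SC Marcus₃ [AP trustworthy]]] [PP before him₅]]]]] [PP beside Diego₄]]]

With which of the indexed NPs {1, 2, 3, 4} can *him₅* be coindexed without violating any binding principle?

*him* is a pronoun, so Principle B applies: it must be free in its binding domain.
Binding domain of *him₅*: the embedded TP, whose subject is Dmitri₂.
*Bruno₁* c-commands the pronoun but from outside its binding domain, and is not c-commanded by it → coindexation permitted.
*Dmitri₂* c-commands the pronoun within its binding domain → coindexation would violate Principle B.
*Marcus₃* and the pronoun do not c-command one another → neither Principle B nor Principle C is at stake; coindexation permitted.
*Diego₄* and the pronoun do not c-command one another → neither Principle B nor Principle C is at stake; coindexation permitted.

{1, 3, 4}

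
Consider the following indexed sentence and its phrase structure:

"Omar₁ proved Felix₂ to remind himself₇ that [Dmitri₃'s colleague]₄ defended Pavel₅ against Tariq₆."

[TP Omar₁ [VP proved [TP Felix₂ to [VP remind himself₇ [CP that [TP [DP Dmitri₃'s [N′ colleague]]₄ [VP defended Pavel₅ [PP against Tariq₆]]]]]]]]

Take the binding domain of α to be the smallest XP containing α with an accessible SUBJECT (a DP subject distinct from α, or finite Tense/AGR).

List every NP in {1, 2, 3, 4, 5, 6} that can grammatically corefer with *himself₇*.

{2}

*himself* is an anaphor, so Principle A applies: it must be bound in its binding domain.
Binding domain of *himself₇*: the embedded TP, whose subject is Felix₂.
*Omar₁* c-commands the anaphor but is outside its binding domain → cannot satisfy Principle A.
*Felix₂* c-commands the anaphor within its binding domain → licit binder.
*Dmitri₃* does not c-command the anaphor → cannot bind it.
*[Dmitri₃'s colleague]₄* does not c-command the anaphor → cannot bind it.
*Pavel₅* does not c-command the anaphor → cannot bind it.
*Tariq₆* does not c-command the anaphor → cannot bind it.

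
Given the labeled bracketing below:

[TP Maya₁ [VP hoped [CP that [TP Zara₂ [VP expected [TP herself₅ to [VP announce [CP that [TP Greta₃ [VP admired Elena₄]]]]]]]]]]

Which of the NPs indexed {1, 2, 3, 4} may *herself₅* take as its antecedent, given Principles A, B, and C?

{2}

*herself* is an anaphor, so Principle A applies: it must be bound in its binding domain.
Binding domain of *herself₅*: the embedded TP, whose subject is Zara₂.
*Maya₁* c-commands the anaphor but is outside its binding domain → cannot satisfy Principle A.
*Zara₂* c-commands the anaphor within its binding domain → licit binder.
*Greta₃* does not c-command the anaphor → cannot bind it.
*Elena₄* does not c-command the anaphor → cannot bind it.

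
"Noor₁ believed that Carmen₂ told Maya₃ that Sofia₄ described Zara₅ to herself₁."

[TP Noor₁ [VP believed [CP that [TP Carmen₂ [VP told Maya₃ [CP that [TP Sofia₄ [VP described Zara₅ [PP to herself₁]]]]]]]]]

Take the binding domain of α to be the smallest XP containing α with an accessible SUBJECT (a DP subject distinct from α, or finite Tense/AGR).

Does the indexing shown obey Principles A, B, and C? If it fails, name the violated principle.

The two coindexed NPs are *Noor₁* and *herself₁*.
*herself₁* is an anaphor. Principle A requires it to be bound within its binding domain — the embedded TP, whose subject is Sofia₄.
Within that domain it is c-commanded by *Sofia₄*, *Zara₅*, none of which share its index.
*Noor₁* does c-command the anaphor, but from outside its binding domain.
The anaphor is unbound in its domain → Principle A violation.

Principle A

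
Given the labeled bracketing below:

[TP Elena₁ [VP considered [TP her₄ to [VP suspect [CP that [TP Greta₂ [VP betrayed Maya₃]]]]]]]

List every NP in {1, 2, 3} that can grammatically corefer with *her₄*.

none

*her* is a pronoun, so Principle B applies: it must be free in its binding domain.
Binding domain of *her₄*: the matrix TP, whose subject is Elena₁.
*Elena₁* c-commands the pronoun within its binding domain → coindexation would violate Principle B.
*Greta₂*: the pronoun c-commands this R-expression → coindexation would violate Principle C on *Greta₂*.
*Maya₃*: the pronoun c-commands this R-expression → coindexation would violate Principle C on *Maya₃*.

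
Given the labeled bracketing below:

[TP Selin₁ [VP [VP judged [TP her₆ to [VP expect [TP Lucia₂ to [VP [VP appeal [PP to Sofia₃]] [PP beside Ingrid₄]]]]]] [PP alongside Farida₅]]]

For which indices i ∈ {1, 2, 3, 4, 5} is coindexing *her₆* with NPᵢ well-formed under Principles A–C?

*her* is a pronoun, so Principle B applies: it must be free in its binding domain.
Binding domain of *her₆*: the matrix TP, whose subject is Selin₁.
*Selin₁* c-commands the pronoun within its binding domain → coindexation would violate Principle B.
*Lucia₂*: the pronoun c-commands this R-expression → coindexation would violate Principle C on *Lucia₂*.
*Sofia₃*: the pronoun c-commands this R-expression → coindexation would violate Principle C on *Sofia₃*.
*Ingrid₄*: the pronoun c-commands this R-expression → coindexation would violate Principle C on *Ingrid₄*.
*Farida₅* and the pronoun do not c-command one another → neither Principle B nor Principle C is at stake; coindexation permitted.

{5}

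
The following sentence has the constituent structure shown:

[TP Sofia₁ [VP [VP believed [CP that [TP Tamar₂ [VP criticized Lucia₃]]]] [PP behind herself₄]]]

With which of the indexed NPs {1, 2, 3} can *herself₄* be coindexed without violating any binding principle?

*herself* is an anaphor, so Principle A applies: it must be bound in its binding domain.
Binding domain of *herself₄*: the matrix TP, whose subject is Sofia₁.
*Sofia₁* c-commands the anaphor within its binding domain → licit binder.
*Tamar₂* does not c-command the anaphor → cannot bind it.
*Lucia₃* does not c-command the anaphor → cannot bind it.

{1}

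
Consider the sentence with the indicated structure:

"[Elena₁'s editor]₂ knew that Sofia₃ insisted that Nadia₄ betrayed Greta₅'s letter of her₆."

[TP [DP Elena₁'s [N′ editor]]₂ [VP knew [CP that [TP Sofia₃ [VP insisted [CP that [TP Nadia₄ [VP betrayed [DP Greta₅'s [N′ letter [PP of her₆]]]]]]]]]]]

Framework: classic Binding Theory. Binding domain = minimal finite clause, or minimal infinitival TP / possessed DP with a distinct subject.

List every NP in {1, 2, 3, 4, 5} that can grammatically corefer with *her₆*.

{1, 2, 3, 4}

*her* is a pronoun, so Principle B applies: it must be free in its binding domain.
Binding domain of *her₆*: the possessed DP, whose subject is Greta₅.
*Elena₁* and the pronoun do not c-command one another → neither Principle B nor Principle C is at stake; coindexation permitted.
*[Elena₁'s editor]₂* c-commands the pronoun but from outside its binding domain, and is not c-commanded by it → coindexation permitted.
*Sofia₃* c-commands the pronoun but from outside its binding domain, and is not c-commanded by it → coindexation permitted.
*Nadia₄* c-commands the pronoun but from outside its binding domain, and is not c-commanded by it → coindexation permitted.
*Greta₅* c-commands the pronoun within its binding domain → coindexation would violate Principle B.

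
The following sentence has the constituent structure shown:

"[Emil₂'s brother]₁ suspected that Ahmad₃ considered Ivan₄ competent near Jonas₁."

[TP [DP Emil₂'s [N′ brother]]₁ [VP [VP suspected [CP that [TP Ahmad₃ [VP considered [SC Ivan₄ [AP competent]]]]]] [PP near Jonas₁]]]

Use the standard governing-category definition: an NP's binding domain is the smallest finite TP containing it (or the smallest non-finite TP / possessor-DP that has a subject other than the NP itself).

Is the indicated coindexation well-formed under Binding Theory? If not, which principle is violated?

Principle C

The two coindexed NPs are *[Emil₂'s brother]₁* and *Jonas₁*.
*Jonas₁* is an R-expression. Principle C requires it to be free everywhere.
*[Emil₂'s brother]₁* c-commands it and carries the same index.
The R-expression is bound → Principle C violation.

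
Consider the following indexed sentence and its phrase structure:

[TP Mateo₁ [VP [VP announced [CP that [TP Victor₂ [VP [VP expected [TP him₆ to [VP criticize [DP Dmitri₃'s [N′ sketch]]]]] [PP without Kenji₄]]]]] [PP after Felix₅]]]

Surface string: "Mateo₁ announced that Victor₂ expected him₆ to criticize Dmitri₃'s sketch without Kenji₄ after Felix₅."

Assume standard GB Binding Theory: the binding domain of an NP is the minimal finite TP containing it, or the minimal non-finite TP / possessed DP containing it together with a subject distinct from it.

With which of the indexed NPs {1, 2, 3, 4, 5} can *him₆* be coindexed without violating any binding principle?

{1, 4, 5}

*him* is a pronoun, so Principle B applies: it must be free in its binding domain.
Binding domain of *him₆*: the embedded TP, whose subject is Victor₂.
*Mateo₁* c-commands the pronoun but from outside its binding domain, and is not c-commanded by it → coindexation permitted.
*Victor₂* c-commands the pronoun within its binding domain → coindexation would violate Principle B.
*Dmitri₃*: the pronoun c-commands this R-expression → coindexation would violate Principle C on *Dmitri₃*.
*Kenji₄* and the pronoun do not c-command one another → neither Principle B nor Principle C is at stake; coindexation permitted.
*Felix₅* and the pronoun do not c-command one another → neither Principle B nor Principle C is at stake; coindexation permitted.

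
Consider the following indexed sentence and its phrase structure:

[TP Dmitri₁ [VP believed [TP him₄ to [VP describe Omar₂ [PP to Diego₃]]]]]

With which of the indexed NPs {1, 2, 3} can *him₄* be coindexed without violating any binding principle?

*him* is a pronoun, so Principle B applies: it must be free in its binding domain.
Binding domain of *him₄*: the matrix TP, whose subject is Dmitri₁.
*Dmitri₁* c-commands the pronoun within its binding domain → coindexation would violate Principle B.
*Omar₂*: the pronoun c-commands this R-expression → coindexation would violate Principle C on *Omar₂*.
*Diego₃*: the pronoun c-commands this R-expression → coindexation would violate Principle C on *Diego₃*.

none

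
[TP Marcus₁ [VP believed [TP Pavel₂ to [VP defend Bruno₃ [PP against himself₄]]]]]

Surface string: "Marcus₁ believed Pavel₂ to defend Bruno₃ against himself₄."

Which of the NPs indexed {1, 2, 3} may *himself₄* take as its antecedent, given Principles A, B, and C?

{2, 3}

*himself* is an anaphor, so Principle A applies: it must be bound in its binding domain.
Binding domain of *himself₄*: the embedded TP, whose subject is Pavel₂.
*Marcus₁* c-commands the anaphor but is outside its binding domain → cannot satisfy Principle A.
*Pavel₂* c-commands the anaphor within its binding domain → licit binder.
*Bruno₃* c-commands the anaphor within its binding domain → licit binder.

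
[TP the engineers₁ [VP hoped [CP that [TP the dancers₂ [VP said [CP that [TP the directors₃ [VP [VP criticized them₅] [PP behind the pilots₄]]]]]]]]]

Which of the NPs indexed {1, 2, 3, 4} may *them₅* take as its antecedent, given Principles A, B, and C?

*them* is a pronoun, so Principle B applies: it must be free in its binding domain.
Binding domain of *them₅*: the embedded TP, whose subject is the directors₃.
*the engineers₁* c-commands the pronoun but from outside its binding domain, and is not c-commanded by it → coindexation permitted.
*the dancers₂* c-commands the pronoun but from outside its binding domain, and is not c-commanded by it → coindexation permitted.
*the directors₃* c-commands the pronoun within its binding domain → coindexation would violate Principle B.
*the pilots₄* and the pronoun do not c-command one another → neither Principle B nor Principle C is at stake; coindexation permitted.

{1, 2, 4}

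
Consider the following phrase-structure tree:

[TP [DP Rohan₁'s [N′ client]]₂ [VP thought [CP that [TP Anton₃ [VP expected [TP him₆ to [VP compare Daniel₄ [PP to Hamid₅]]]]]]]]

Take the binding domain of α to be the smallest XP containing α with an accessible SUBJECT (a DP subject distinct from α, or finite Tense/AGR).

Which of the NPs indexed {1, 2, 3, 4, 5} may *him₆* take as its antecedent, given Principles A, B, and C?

{1, 2}

*him* is a pronoun, so Principle B applies: it must be free in its binding domain.
Binding domain of *him₆*: the embedded TP, whose subject is Anton₃.
*Rohan₁* and the pronoun do not c-command one another → neither Principle B nor Principle C is at stake; coindexation permitted.
*[Rohan₁'s client]₂* c-commands the pronoun but from outside its binding domain, and is not c-commanded by it → coindexation permitted.
*Anton₃* c-commands the pronoun within its binding domain → coindexation would violate Principle B.
*Daniel₄*: the pronoun c-commands this R-expression → coindexation would violate Principle C on *Daniel₄*.
*Hamid₅*: the pronoun c-commands this R-expression → coindexation would violate Principle C on *Hamid₅*.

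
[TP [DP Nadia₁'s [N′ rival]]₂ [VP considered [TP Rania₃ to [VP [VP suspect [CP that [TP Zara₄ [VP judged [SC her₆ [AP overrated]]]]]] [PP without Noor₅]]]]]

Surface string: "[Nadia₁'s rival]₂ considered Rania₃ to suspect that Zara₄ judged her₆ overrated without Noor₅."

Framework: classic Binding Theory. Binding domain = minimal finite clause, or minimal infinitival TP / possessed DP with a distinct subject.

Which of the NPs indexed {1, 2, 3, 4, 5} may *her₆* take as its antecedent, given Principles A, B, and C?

*her* is a pronoun, so Principle B applies: it must be free in its binding domain.
Binding domain of *her₆*: the embedded TP, whose subject is Zara₄.
*Nadia₁* and the pronoun do not c-command one another → neither Principle B nor Principle C is at stake; coindexation permitted.
*[Nadia₁'s rival]₂* c-commands the pronoun but from outside its binding domain, and is not c-commanded by it → coindexation permitted.
*Rania₃* c-commands the pronoun but from outside its binding domain, and is not c-commanded by it → coindexation permitted.
*Zara₄* c-commands the pronoun within its binding domain → coindexation would violate Principle B.
*Noor₅* and the pronoun do not c-command one another → neither Principle B nor Principle C is at stake; coindexation permitted.

{1, 2, 3, 5}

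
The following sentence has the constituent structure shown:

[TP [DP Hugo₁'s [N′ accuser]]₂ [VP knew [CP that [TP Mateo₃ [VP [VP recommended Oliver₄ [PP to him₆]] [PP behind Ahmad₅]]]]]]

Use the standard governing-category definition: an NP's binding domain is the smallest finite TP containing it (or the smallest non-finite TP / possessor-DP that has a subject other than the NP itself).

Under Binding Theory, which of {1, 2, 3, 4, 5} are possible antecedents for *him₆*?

*him* is a pronoun, so Principle B applies: it must be free in its binding domain.
Binding domain of *him₆*: the embedded TP, whose subject is Mateo₃.
*Hugo₁* and the pronoun do not c-command one another → neither Principle B nor Principle C is at stake; coindexation permitted.
*[Hugo₁'s accuser]₂* c-commands the pronoun but from outside its binding domain, and is not c-commanded by it → coindexation permitted.
*Mateo₃* c-commands the pronoun within its binding domain → coindexation would violate Principle B.
*Oliver₄* c-commands the pronoun within its binding domain → coindexation would violate Principle B.
*Ahmad₅* and the pronoun do not c-command one another → neither Principle B nor Principle C is at stake; coindexation permitted.

{1, 2, 5}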